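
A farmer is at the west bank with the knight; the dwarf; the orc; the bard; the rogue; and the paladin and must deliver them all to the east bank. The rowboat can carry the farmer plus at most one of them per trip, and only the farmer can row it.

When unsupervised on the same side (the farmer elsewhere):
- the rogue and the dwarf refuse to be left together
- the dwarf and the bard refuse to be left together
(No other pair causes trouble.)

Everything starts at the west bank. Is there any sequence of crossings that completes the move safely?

Yes

1. Farmer goes to the east bank with the dwarf.  [the west bank: the bard, the knight, the orc, the paladin, the rogue | the east bank: the dwarf]
2. Farmer goes back to the west bank alone.  [the west bank: the bard, the knight, the orc, the paladin, the rogue | the east bank: the dwarf]
3. Farmer goes to the east bank with the knight.  [the west bank: the bard, the orc, the paladin, the rogue | the east bank: the dwarf, the knight]
4. Farmer goes back to the west bank alone.  [the west bank: the bard, the orc, the paladin, the rogue | the east bank: the dwarf, the knight]
5. Farmer goes to the east bank with the orc.  [the west bank: the bard, the paladin, the rogue | the east bank: the dwarf, the knight, the orc]
6. Farmer goes back to the west bank alone.  [the west bank: the bard, the paladin, the rogue | the east bank: the dwarf, the knight, the orc]
7. Farmer goes to the east bank with the bard.  [the west bank: the paladin, the rogue | the east bank: the bard, the dwarf, the knight, the orc]
8. Farmer goes back to the west bank with the dwarf.  [the west bank: the dwarf, the paladin, the rogue | the east bank: the bard, the knight, the orc]
9. Farmer goes to the east bank with the rogue.  [the west bank: the dwarf, the paladin | the east bank: the bard, the knight, the orc, the rogue]
10. Farmer goes back to the west bank alone.  [the west bank: the dwarf, the paladin | the east bank: the bard, the knight, the orc, the rogue]
11. Farmer goes to the east bank with the paladin.  [the west bank: the dwarf | the east bank: the bard, the knight, the orc, the paladin, the rogue]
12. Farmer goes back to the west bank alone.  [the west bank: the dwarf | the east bank: the bard, the knight, the orc, the paladin, the rogue]
13. Farmer goes to the east bank with the dwarf.  [the west bank: — | the east bank: the bard, the dwarf, the knight, the orc, the paladin, the rogue]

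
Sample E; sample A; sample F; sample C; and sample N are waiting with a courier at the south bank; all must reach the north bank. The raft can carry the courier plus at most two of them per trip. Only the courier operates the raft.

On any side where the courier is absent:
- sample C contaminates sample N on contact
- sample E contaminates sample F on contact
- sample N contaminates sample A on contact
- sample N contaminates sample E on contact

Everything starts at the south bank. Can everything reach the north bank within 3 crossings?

Counting alone: the courier can take at most 2 across per trip to the north bank, so moving all 5 needs at least 3 loaded trips out, with a return between consecutive ones — at least 5 crossings.
Since 3 < 5, 3 crossings cannot be enough. (The shortest complete plan in fact takes 5:)
1. Courier goes to the north bank with sample E and sample N.  [the south bank: sample A, sample C, sample F | the north bank: sample E, sample N]
2. Courier goes back to the south bank with sample N.  [the south bank: sample A, sample C, sample F, sample N | the north bank: sample E]
3. Courier goes to the north bank with sample A and sample C.  [the south bank: sample F, sample N | the north bank: sample A, sample C, sample E]
4. Courier goes back to the south bank alone.  [the south bank: sample F, sample N | the north bank: sample A, sample C, sample E]
5. Courier goes to the north bank with sample F and sample N.  [the south bank: — | the north bank: sample A, sample C, sample E, sample F, sample N]

No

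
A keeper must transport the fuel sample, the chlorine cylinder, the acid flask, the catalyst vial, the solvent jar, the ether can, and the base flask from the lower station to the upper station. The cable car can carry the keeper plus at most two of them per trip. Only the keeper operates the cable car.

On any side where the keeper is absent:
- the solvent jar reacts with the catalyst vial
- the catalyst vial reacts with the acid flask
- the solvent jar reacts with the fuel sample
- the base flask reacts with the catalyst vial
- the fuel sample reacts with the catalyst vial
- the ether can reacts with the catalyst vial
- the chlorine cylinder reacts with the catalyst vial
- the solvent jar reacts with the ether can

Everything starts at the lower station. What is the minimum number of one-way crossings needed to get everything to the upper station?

11

Counting alone: the keeper can take at most 2 across per trip to the upper station, so moving all 7 needs at least 4 loaded trips out, with a return between consecutive ones — at least 7 crossings.
The safety rule pushes this higher. Following every safe sequence of crossings, the most of the 7 that can be at the upper station as the cable car arrives there on crossings 7, 9 is 5, 6 respectively — never all 7.
So no plan with fewer than 11 crossings exists, and this one achieves 11:
1. Keeper goes to the upper station with the catalyst vial and the solvent jar.
2. Keeper goes back to the lower station with the catalyst vial.
3. Keeper goes to the upper station with the catalyst vial and the chlorine cylinder.
4. Keeper goes back to the lower station with the catalyst vial.
5. Keeper goes to the upper station with the acid flask and the catalyst vial.
6. Keeper goes back to the lower station with the catalyst vial.
7. Keeper goes to the upper station with the base flask and the catalyst vial.
8. Keeper goes back to the lower station with the catalyst vial.
9. Keeper goes to the upper station with the ether can and the fuel sample.
10. Keeper goes back to the lower station with the solvent jar.
11. Keeper goes to the upper station with the catalyst vial and the solvent jar.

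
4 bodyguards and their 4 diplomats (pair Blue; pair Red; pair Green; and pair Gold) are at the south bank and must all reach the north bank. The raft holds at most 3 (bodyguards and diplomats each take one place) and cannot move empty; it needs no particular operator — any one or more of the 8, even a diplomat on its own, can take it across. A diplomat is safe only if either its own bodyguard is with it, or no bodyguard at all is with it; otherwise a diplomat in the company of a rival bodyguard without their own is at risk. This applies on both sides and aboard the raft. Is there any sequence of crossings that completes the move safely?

1. bodyguard Blue and diplomat Blue cross → the north bank.
2. bodyguard Blue crosses ← the south bank.
3. bodyguard Blue, bodyguard Red, and diplomat Red cross → the north bank.
4. bodyguard Blue and diplomat Blue cross ← the south bank.
5. bodyguard Blue, bodyguard Gold, and bodyguard Green cross → the north bank.
6. diplomat Red crosses ← the south bank.
7. diplomat Blue and diplomat Red cross → the north bank.
8. diplomat Blue crosses ← the south bank.
9. diplomat Blue, diplomat Gold, and diplomat Green cross → the north bank.

Yes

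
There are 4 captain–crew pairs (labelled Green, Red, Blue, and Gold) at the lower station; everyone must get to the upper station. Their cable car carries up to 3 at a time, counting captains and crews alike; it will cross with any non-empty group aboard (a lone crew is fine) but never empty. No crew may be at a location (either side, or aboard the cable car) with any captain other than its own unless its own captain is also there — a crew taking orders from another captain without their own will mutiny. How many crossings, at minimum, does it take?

Counting alone: each trip to the upper station takes at most 3 across and each return brings at least 1 back, so after t trips out (and t−1 returns) at most 3t − (t−1) of the 8 are across; that first reaches 8 at t = 4, so at least 7 crossings are needed.
The safety rule pushes this higher. Following every safe sequence of crossings, the most of the 8 that can be at the upper station as the cable car arrives there on crossing 7 is 7 — never all 8.
So no plan with fewer than 9 crossings exists, and this one achieves 9:
1. captain Green and crew Green cross → the upper station.
2. captain Green crosses ← the lower station.
3. captain Green, captain Red, and crew Red cross → the upper station.
4. captain Green and crew Green cross ← the lower station.
5. captain Blue, captain Gold, and captain Green cross → the upper station.
6. crew Red crosses ← the lower station.
7. crew Green and crew Red cross → the upper station.
8. crew Green crosses ← the lower station.
9. crew Blue, crew Gold, and crew Green cross → the upper station.

9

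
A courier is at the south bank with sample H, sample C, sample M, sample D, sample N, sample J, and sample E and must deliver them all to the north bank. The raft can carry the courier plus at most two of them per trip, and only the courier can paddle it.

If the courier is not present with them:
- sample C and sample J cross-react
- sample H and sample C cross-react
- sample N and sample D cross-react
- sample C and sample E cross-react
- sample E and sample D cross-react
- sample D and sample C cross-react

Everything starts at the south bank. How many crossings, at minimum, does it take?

Counting alone: the courier can take at most 2 across per trip to the north bank, so moving all 7 needs at least 4 loaded trips out, with a return between consecutive ones — at least 7 crossings.
The safety rule pushes this higher. Following every safe sequence of crossings, the most of the 7 that can be at the north bank as the raft arrives there on crossings 7, 9 is 5, 6 respectively — never all 7.
So no plan with fewer than 11 crossings exists, and this one achieves 11:
1. Courier goes to the north bank with sample C and sample D.
2. Courier goes back to the south bank with sample C.
3. Courier goes to the north bank with sample C and sample H.
4. Courier goes back to the south bank with sample C.
5. Courier goes to the north bank with sample C and sample M.
6. Courier goes back to the south bank with sample C.
7. Courier goes to the north bank with sample C and sample J.
8. Courier goes back to the south bank with sample C.
9. Courier goes to the north bank with sample E and sample N.
10. Courier goes back to the south bank with sample D.
11. Courier goes to the north bank with sample C and sample D.

11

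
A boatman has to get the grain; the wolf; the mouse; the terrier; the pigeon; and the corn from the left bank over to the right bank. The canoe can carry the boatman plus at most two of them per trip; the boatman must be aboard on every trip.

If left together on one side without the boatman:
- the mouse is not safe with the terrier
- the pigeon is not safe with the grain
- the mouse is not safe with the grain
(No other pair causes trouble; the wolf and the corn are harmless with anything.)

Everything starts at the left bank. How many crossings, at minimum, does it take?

Counting alone: the boatman can take at most 2 across per trip to the right bank, so moving all 6 needs at least 3 loaded trips out, with a return between consecutive ones — at least 5 crossings.
The plan below uses exactly 5 crossings, so it is optimal:
1. Boatman goes to the right bank with the grain and the terrier.
2. Boatman goes back to the left bank alone.
3. Boatman goes to the right bank with the corn and the wolf.
4. Boatman goes back to the left bank alone.
5. Boatman goes to the right bank with the mouse and the pigeon.

5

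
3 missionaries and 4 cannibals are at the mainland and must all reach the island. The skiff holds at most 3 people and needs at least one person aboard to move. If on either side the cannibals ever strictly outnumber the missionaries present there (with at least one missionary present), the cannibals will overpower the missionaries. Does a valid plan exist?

No

The cannibals already outnumber the missionaries at the mainland before anyone moves, so the starting position itself is disallowed.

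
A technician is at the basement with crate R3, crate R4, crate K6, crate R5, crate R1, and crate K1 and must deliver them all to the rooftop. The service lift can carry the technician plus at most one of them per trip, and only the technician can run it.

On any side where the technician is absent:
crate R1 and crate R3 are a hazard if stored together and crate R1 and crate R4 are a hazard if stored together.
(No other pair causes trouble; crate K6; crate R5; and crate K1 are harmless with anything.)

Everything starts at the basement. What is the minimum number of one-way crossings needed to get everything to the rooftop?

Counting alone: the technician can take at most 1 across per trip to the rooftop, so moving all 6 needs at least 6 loaded trips out, with a return between consecutive ones — at least 11 crossings.
The safety rule pushes this higher. Following every safe sequence of crossings, the most of the 6 that can be at the rooftop as the service lift arrives there on crossing 11 is 5 — never all 6.
So no plan with fewer than 13 crossings exists, and this one achieves 13:
1. Technician goes to the rooftop with crate R1.  [the basement: crate K1, crate K6, crate R3, crate R4, crate R5 | the rooftop: crate R1]
2. Technician goes back to the basement alone.  [the basement: crate K1, crate K6, crate R3, crate R4, crate R5 | the rooftop: crate R1]
3. Technician goes to the rooftop with crate R3.  [the basement: crate K1, crate K6, crate R4, crate R5 | the rooftop: crate R1, crate R3]
4. Technician goes back to the basement with crate R1.  [the basement: crate K1, crate K6, crate R1, crate R4, crate R5 | the rooftop: crate R3]
5. Technician goes to the rooftop with crate R4.  [the basement: crate K1, crate K6, crate R1, crate R5 | the rooftop: crate R3, crate R4]
6. Technician goes back to the basement alone.  [the basement: crate K1, crate K6, crate R1, crate R5 | the rooftop: crate R3, crate R4]
7. Technician goes to the rooftop with crate K6.  [the basement: crate K1, crate R1, crate R5 | the rooftop: crate K6, crate R3, crate R4]
8. Technician goes back to the basement alone.  [the basement: crate K1, crate R1, crate R5 | the rooftop: crate K6, crate R3, crate R4]
9. Technician goes to the rooftop with crate R5.  [the basement: crate K1, crate R1 | the rooftop: crate K6, crate R3, crate R4, crate R5]
10. Technician goes back to the basement alone.  [the basement: crate K1, crate R1 | the rooftop: crate K6, crate R3, crate R4, crate R5]
11. Technician goes to the rooftop with crate K1.  [the basement: crate R1 | the rooftop: crate K1, crate K6, crate R3, crate R4, crate R5]
12. Technician goes back to the basement alone.  [the basement: crate R1 | the rooftop: crate K1, crate K6, crate R3, crate R4, crate R5]
13. Technician goes to the rooftop with crate R1.  [the basement: — | the rooftop: crate K1, crate K6, crate R1, crate R3, crate R4, crate R5]

13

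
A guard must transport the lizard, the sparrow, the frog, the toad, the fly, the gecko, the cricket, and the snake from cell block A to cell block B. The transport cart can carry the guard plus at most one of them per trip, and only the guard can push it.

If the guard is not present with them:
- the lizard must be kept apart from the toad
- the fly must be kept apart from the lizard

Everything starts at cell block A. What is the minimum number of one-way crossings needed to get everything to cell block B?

Counting alone: the guard can take at most 1 across per trip to cell block B, so moving all 8 needs at least 8 loaded trips out, with a return between consecutive ones — at least 15 crossings.
The safety rule pushes this higher. Following every safe sequence of crossings, the most of the 8 that can be at cell block B as the transport cart arrives there on crossing 15 is 7 — never all 8.
So no plan with fewer than 17 crossings exists, and this one achieves 17:
1. Guard goes to cell block B with the lizard.
2. Guard goes back to cell block A alone.
3. Guard goes to cell block B with the sparrow.
4. Guard goes back to cell block A alone.
5. Guard goes to cell block B with the frog.
6. Guard goes back to cell block A alone.
7. Guard goes to cell block B with the toad.
8. Guard goes back to cell block A with the lizard.
9. Guard goes to cell block B with the fly.
10. Guard goes back to cell block A alone.
11. Guard goes to cell block B with the gecko.
12. Guard goes back to cell block A alone.
13. Guard goes to cell block B with the cricket.
14. Guard goes back to cell block A alone.
15. Guard goes to cell block B with the snake.
16. Guard goes back to cell block A alone.
17. Guard goes to cell block B with the lizard.

17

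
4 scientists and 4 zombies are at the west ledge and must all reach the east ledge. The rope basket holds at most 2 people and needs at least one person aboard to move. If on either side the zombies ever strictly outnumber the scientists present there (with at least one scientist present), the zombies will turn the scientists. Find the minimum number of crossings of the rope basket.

Following every safe sequence of crossings from the start, the most of the 8 that can be at the east ledge as the rope basket arrives there on crossings 1, 3, 5 is 2, 3, 4 respectively; the best ever achieved is 4 of 8.
From crossing 7 on, no configuration arises that was not already reachable earlier: only 11 distinct safe configurations (who is on which side, and where the rope basket is) can ever be reached, none of them has everyone across, and every continuation just revisits them. They are: 0 scientists + 0 zombies across (rope basket back at the start); 0 scientists + 1 zombie across (rope basket there); 0 scientists + 1 zombie across (rope basket back at the start); 0 scientists + 2 zombies across (rope basket there); 0 scientists + 2 zombies across (rope basket back at the start); 0 scientists + 3 zombies across (rope basket there); 0 scientists + 3 zombies across (rope basket back at the start); 0 scientists + 4 zombies across (rope basket there); 1 scientist + 1 zombie across (rope basket there); 1 scientist + 1 zombie across (rope basket back at the start); 2 scientists + 2 zombies across (rope basket there). So no valid plan exists.

impossible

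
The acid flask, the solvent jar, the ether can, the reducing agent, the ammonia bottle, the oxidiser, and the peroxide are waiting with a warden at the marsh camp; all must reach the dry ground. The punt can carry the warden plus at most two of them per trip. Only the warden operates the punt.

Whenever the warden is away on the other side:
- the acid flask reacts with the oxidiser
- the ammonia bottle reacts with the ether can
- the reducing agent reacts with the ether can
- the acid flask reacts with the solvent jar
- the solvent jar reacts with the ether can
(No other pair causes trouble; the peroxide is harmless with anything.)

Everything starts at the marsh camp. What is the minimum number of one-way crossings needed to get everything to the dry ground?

Counting alone: the warden can take at most 2 across per trip to the dry ground, so moving all 7 needs at least 4 loaded trips out, with a return between consecutive ones — at least 7 crossings.
The safety rule pushes this higher. Following every safe sequence of crossings, the most of the 7 that can be at the dry ground as the punt arrives there on crossing 7 is 6 — never all 7.
So no plan with fewer than 9 crossings exists, and this one achieves 9:
1. Warden goes to the dry ground with the acid flask and the ether can.
2. Warden goes back to the marsh camp alone.
3. Warden goes to the dry ground with the reducing agent.
4. Warden goes back to the marsh camp with the ether can.
5. Warden goes to the dry ground with the ammonia bottle and the solvent jar.
6. Warden goes back to the marsh camp with the acid flask.
7. Warden goes to the dry ground with the oxidiser and the peroxide.
8. Warden goes back to the marsh camp alone.
9. Warden goes to the dry ground with the acid flask and the ether can.

9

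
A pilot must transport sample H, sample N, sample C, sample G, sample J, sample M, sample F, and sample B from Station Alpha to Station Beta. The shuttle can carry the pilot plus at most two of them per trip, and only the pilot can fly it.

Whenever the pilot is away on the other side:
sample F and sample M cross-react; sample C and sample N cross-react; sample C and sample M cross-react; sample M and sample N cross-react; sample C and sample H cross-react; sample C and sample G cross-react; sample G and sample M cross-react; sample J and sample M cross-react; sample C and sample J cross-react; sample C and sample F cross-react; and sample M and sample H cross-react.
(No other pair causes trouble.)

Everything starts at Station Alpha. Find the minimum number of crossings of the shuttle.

impossible

Following every safe sequence of crossings from the start, the most of the 8 that can be at Station Beta as the shuttle arrives there on crossings 1, 3, 5 is 2, 3, 4 respectively; the best ever achieved is 4 of 8.
From crossing 7 on, no configuration arises that was not already reachable earlier: only 28 distinct safe configurations (who is on which side, and where the shuttle is) can ever be reached, none of them has everyone across, and every continuation just revisits them. So no valid plan exists.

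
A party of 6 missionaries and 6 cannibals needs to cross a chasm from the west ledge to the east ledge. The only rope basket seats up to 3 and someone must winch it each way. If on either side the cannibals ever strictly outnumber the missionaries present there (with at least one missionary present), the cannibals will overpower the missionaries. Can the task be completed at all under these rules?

No

Following every safe sequence of crossings from the start, the most of the 12 that can be at the east ledge as the rope basket arrives there on crossings 1, 3, 5 is 3, 5, 6 respectively; the best ever achieved is 6 of 12.
From crossing 7 on, no configuration arises that was not already reachable earlier: only 17 distinct safe configurations (who is on which side, and where the rope basket is) can ever be reached, none of them has everyone across, and every continuation just revisits them. They are: 0 missionaries + 0 cannibals across (rope basket back at the start); 0 missionaries + 1 cannibal across (rope basket there); 0 missionaries + 1 cannibal across (rope basket back at the start); 0 missionaries + 2 cannibals across (rope basket there); 0 missionaries + 2 cannibals across (rope basket back at the start); 0 missionaries + 3 cannibals across (rope basket there); 0 missionaries + 3 cannibals across (rope basket back at the start); 0 missionaries + 4 cannibals across (rope basket there); 0 missionaries + 4 cannibals across (rope basket back at the start); 0 missionaries + 5 cannibals across (rope basket there); 0 missionaries + 5 cannibals across (rope basket back at the start); 0 missionaries + 6 cannibals across (rope basket there); 1 missionary + 1 cannibal across (rope basket there); 1 missionary + 1 cannibal across (rope basket back at the start); 2 missionaries + 2 cannibals across (rope basket there); 2 missionaries + 2 cannibals across (rope basket back at the start); 3 missionaries + 3 cannibals across (rope basket there). So no valid plan exists.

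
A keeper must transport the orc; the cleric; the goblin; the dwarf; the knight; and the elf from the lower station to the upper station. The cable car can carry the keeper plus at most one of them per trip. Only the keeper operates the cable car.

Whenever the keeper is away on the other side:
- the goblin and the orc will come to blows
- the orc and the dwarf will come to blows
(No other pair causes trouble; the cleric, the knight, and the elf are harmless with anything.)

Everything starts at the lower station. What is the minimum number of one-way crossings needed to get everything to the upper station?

13

Counting alone: the keeper can take at most 1 across per trip to the upper station, so moving all 6 needs at least 6 loaded trips out, with a return between consecutive ones — at least 11 crossings.
The safety rule pushes this higher. Following every safe sequence of crossings, the most of the 6 that can be at the upper station as the cable car arrives there on crossing 11 is 5 — never all 6.
So no plan with fewer than 13 crossings exists, and this one achieves 13:
1. Keeper goes to the upper station with the orc.  [the lower station: the cleric, the dwarf, the elf, the goblin, the knight | the upper station: the orc]
2. Keeper goes back to the lower station alone.  [the lower station: the cleric, the dwarf, the elf, the goblin, the knight | the upper station: the orc]
3. Keeper goes to the upper station with the cleric.  [the lower station: the dwarf, the elf, the goblin, the knight | the upper station: the cleric, the orc]
4. Keeper goes back to the lower station alone.  [the lower station: the dwarf, the elf, the goblin, the knight | the upper station: the cleric, the orc]
5. Keeper goes to the upper station with the goblin.  [the lower station: the dwarf, the elf, the knight | the upper station: the cleric, the goblin, the orc]
6. Keeper goes back to the lower station with the orc.  [the lower station: the dwarf, the elf, the knight, the orc | the upper station: the cleric, the goblin]
7. Keeper goes to the upper station with the dwarf.  [the lower station: the elf, the knight, the orc | the upper station: the cleric, the dwarf, the goblin]
8. Keeper goes back to the lower station alone.  [the lower station: the elf, the knight, the orc | the upper station: the cleric, the dwarf, the goblin]
9. Keeper goes to the upper station with the knight.  [the lower station: the elf, the orc | the upper station: the cleric, the dwarf, the goblin, the knight]
10. Keeper goes back to the lower station alone.  [the lower station: the elf, the orc | the upper station: the cleric, the dwarf, the goblin, the knight]
11. Keeper goes to the upper station with the elf.  [the lower station: the orc | the upper station: the cleric, the dwarf, the elf, the goblin, the knight]
12. Keeper goes back to the lower station alone.  [the lower station: the orc | the upper station: the cleric, the dwarf, the elf, the goblin, the knight]
13. Keeper goes to the upper station with the orc.  [the lower station: — | the upper station: the cleric, the dwarf, the elf, the goblin, the knight, the orc]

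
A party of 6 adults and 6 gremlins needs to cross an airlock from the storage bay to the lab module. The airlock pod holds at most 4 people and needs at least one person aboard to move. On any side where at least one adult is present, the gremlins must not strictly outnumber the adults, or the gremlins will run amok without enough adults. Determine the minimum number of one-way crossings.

Counting alone: each trip to the lab module takes at most 4 across and each return brings at least 1 back, so after t trips out (and t−1 returns) at most 4t − (t−1) of the 12 are across; that first reaches 12 at t = 4, so at least 7 crossings are needed.
The safety rule pushes this higher. Following every safe sequence of crossings, the most of the 12 that can be at the lab module as the airlock pod arrives there on crossing 7 is 11 — never all 12.
So no plan with fewer than 9 crossings exists, and this one achieves 9:
1. 2 gremlins → the lab module.  (the storage bay: 6A 4G; the lab module: 0A 2G)
2. 1 gremlin ← the storage bay.  (the storage bay: 6A 5G; the lab module: 0A 1G)
3. 4 gremlins → the lab module.  (the storage bay: 6A 1G; the lab module: 0A 5G)
4. 1 gremlin ← the storage bay.  (the storage bay: 6A 2G; the lab module: 0A 4G)
5. 4 adults → the lab module.  (the storage bay: 2A 2G; the lab module: 4A 4G)
6. 1 adult and 1 gremlin ← the storage bay.  (the storage bay: 3A 3G; the lab module: 3A 3G)
7. 2 adults and 2 gremlins → the lab module.  (the storage bay: 1A 1G; the lab module: 5A 5G)
8. 1 adult and 1 gremlin ← the storage bay.  (the storage bay: 2A 2G; the lab module: 4A 4G)
9. 2 adults and 2 gremlins → the lab module.  (the storage bay: 0A 0G; the lab module: 6A 6G)

9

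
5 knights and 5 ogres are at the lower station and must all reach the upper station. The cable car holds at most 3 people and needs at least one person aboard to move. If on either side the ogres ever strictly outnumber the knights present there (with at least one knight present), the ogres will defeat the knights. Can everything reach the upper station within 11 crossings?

Yes — this plan uses 11 crossings (≤ 11):
1. 2 ogres → the upper station.  (the lower station: 5K 3O; the upper station: 0K 2O)
2. 1 ogre ← the lower station.  (the lower station: 5K 4O; the upper station: 0K 1O)
3. 3 ogres → the upper station.  (the lower station: 5K 1O; the upper station: 0K 4O)
4. 1 ogre ← the lower station.  (the lower station: 5K 2O; the upper station: 0K 3O)
5. 3 knights → the upper station.  (the lower station: 2K 2O; the upper station: 3K 3O)
6. 1 knight and 1 ogre ← the lower station.  (the lower station: 3K 3O; the upper station: 2K 2O)
7. 3 knights → the upper station.  (the lower station: 0K 3O; the upper station: 5K 2O)
8. 1 ogre ← the lower station.  (the lower station: 0K 4O; the upper station: 5K 1O)
9. 2 ogres → the upper station.  (the lower station: 0K 2O; the upper station: 5K 3O)
10. 1 ogre ← the lower station.  (the lower station: 0K 3O; the upper station: 5K 2O)
11. 3 ogres → the upper station.  (the lower station: 0K 0O; the upper station: 5K 5O)

Yes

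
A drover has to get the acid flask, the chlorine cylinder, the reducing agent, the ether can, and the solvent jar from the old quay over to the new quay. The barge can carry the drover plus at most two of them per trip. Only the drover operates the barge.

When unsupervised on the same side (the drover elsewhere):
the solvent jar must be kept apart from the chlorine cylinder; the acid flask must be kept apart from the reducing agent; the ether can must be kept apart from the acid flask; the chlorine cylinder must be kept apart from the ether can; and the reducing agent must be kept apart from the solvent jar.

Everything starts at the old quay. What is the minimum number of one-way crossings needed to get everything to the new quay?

impossible

Whatever the first load, the items left behind include a forbidden pair without the drover. No opening move is safe, so no plan exists.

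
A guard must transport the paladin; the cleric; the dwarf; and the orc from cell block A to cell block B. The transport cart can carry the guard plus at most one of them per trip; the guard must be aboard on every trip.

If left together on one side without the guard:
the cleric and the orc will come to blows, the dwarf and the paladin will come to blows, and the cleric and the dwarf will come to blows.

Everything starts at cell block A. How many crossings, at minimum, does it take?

Whatever the first load, the items left behind include a forbidden pair without the guard. No opening move is safe, so no plan exists.

impossible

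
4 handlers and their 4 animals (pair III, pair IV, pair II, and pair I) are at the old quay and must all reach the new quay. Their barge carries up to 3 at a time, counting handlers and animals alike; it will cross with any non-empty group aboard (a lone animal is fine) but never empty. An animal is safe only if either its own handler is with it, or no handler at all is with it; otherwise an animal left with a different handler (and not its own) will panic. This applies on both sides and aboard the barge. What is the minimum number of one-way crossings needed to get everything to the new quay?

9

Counting alone: each trip to the new quay takes at most 3 across and each return brings at least 1 back, so after t trips out (and t−1 returns) at most 3t − (t−1) of the 8 are across; that first reaches 8 at t = 4, so at least 7 crossings are needed.
The safety rule pushes this higher. Following every safe sequence of crossings, the most of the 8 that can be at the new quay as the barge arrives there on crossing 7 is 7 — never all 8.
So no plan with fewer than 9 crossings exists, and this one achieves 9:
1. animal III and handler III cross → the new quay.
2. handler III crosses ← the old quay.
3. animal IV, handler III, and handler IV cross → the new quay.
4. animal III and handler III cross ← the old quay.
5. handler I, handler II, and handler III cross → the new quay.
6. animal IV crosses ← the old quay.
7. animal III and animal IV cross → the new quay.
8. animal III crosses ← the old quay.
9. animal I, animal II, and animal III cross → the new quay.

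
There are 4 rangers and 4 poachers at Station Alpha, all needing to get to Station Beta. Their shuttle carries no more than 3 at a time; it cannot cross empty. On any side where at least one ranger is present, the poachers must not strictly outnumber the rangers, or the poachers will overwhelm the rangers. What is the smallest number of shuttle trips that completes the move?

9

Counting alone: each trip to Station Beta takes at most 3 across and each return brings at least 1 back, so after t trips out (and t−1 returns) at most 3t − (t−1) of the 8 are across; that first reaches 8 at t = 4, so at least 7 crossings are needed.
The safety rule pushes this higher. Following every safe sequence of crossings, the most of the 8 that can be at Station Beta as the shuttle arrives there on crossing 7 is 7 — never all 8.
So no plan with fewer than 9 crossings exists, and this one achieves 9:
1. 2 poachers → Station Beta.  (Station Alpha: 4R 2P; Station Beta: 0R 2P)
2. 1 poacher ← Station Alpha.  (Station Alpha: 4R 3P; Station Beta: 0R 1P)
3. 3 poachers → Station Beta.  (Station Alpha: 4R 0P; Station Beta: 0R 4P)
4. 1 poacher ← Station Alpha.  (Station Alpha: 4R 1P; Station Beta: 0R 3P)
5. 3 rangers → Station Beta.  (Station Alpha: 1R 1P; Station Beta: 3R 3P)
6. 1 ranger and 1 poacher ← Station Alpha.  (Station Alpha: 2R 2P; Station Beta: 2R 2P)
7. 2 rangers → Station Beta.  (Station Alpha: 0R 2P; Station Beta: 4R 2P)
8. 1 poacher ← Station Alpha.  (Station Alpha: 0R 3P; Station Beta: 4R 1P)
9. 3 poachers → Station Beta.  (Station Alpha: 0R 0P; Station Beta: 4R 4P)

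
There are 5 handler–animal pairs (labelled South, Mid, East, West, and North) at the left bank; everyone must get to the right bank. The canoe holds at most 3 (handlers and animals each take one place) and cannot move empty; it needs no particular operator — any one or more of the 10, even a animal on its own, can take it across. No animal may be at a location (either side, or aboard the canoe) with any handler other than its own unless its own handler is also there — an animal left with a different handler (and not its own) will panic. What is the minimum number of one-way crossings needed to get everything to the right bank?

11

Counting alone: each trip to the right bank takes at most 3 across and each return brings at least 1 back, so after t trips out (and t−1 returns) at most 3t − (t−1) of the 10 are across; that first reaches 10 at t = 5, so at least 9 crossings are needed.
The safety rule pushes this higher. Following every safe sequence of crossings, the most of the 10 that can be at the right bank as the canoe arrives there on crossing 9 is 9 — never all 10.
So no plan with fewer than 11 crossings exists, and this one achieves 11:
1. animal South and handler South cross → the right bank.
2. handler South crosses ← the left bank.
3. animal East, animal Mid, and animal West cross → the right bank.
4. animal South crosses ← the left bank.
5. handler East, handler Mid, and handler West cross → the right bank.
6. animal Mid and handler Mid cross ← the left bank.
7. handler Mid, handler North, and handler South cross → the right bank.
8. animal East crosses ← the left bank.
9. animal Mid and animal South cross → the right bank.
10. animal South crosses ← the left bank.
11. animal East, animal North, and animal South cross → the right bank.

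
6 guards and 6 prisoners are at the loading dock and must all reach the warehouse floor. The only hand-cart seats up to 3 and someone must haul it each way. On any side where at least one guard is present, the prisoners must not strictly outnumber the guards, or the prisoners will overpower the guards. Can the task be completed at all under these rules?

No

Following every safe sequence of crossings from the start, the most of the 12 that can be at the warehouse floor as the hand-cart arrives there on crossings 1, 3, 5 is 3, 5, 6 respectively; the best ever achieved is 6 of 12.
From crossing 7 on, no configuration arises that was not already reachable earlier: only 17 distinct safe configurations (who is on which side, and where the hand-cart is) can ever be reached, none of them has everyone across, and every continuation just revisits them. They are: 0 guards + 0 prisoners across (hand-cart back at the start); 0 guards + 1 prisoner across (hand-cart there); 0 guards + 1 prisoner across (hand-cart back at the start); 0 guards + 2 prisoners across (hand-cart there); 0 guards + 2 prisoners across (hand-cart back at the start); 0 guards + 3 prisoners across (hand-cart there); 0 guards + 3 prisoners across (hand-cart back at the start); 0 guards + 4 prisoners across (hand-cart there); 0 guards + 4 prisoners across (hand-cart back at the start); 0 guards + 5 prisoners across (hand-cart there); 0 guards + 5 prisoners across (hand-cart back at the start); 0 guards + 6 prisoners across (hand-cart there); 1 guard + 1 prisoner across (hand-cart there); 1 guard + 1 prisoner across (hand-cart back at the start); 2 guards + 2 prisoners across (hand-cart there); 2 guards + 2 prisoners across (hand-cart back at the start); 3 guards + 3 prisoners across (hand-cart there). So no valid plan exists.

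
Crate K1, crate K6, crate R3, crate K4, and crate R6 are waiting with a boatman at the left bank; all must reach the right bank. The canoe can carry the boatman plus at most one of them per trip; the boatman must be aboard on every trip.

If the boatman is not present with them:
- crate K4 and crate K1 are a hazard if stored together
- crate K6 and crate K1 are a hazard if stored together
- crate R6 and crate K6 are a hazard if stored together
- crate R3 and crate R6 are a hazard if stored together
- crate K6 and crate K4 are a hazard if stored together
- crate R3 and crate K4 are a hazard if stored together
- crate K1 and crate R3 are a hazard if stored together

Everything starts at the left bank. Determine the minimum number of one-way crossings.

Whatever the first load, the items left behind include a forbidden pair without the boatman. No opening move is safe, so no plan exists.

impossible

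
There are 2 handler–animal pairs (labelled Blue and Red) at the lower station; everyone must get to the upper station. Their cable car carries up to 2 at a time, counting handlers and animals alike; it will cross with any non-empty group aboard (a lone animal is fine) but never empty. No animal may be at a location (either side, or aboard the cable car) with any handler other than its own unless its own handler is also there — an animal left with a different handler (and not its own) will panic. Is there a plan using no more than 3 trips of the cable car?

Counting alone: each trip to the upper station takes at most 2 across and each return brings at least 1 back, so after t trips out (and t−1 returns) at most 2t − (t−1) of the 4 are across; that first reaches 4 at t = 3, so at least 5 crossings are needed.
Since 3 < 5, 3 crossings cannot be enough. (The shortest complete plan in fact takes 5:)
1. animal Blue and handler Blue cross → the upper station.
2. handler Blue crosses ← the lower station.
3. handler Blue and handler Red cross → the upper station.
4. handler Red crosses ← the lower station.
5. animal Red and handler Red cross → the upper station.

No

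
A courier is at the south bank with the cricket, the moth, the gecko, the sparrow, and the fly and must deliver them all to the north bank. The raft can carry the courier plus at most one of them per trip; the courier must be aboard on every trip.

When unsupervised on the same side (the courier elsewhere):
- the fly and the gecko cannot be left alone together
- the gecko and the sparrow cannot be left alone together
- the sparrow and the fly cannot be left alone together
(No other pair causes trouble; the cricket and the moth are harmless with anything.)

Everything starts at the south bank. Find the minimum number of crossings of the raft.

impossible

Whatever the first load, the items left behind include a forbidden pair without the courier. No opening move is safe, so no plan exists.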